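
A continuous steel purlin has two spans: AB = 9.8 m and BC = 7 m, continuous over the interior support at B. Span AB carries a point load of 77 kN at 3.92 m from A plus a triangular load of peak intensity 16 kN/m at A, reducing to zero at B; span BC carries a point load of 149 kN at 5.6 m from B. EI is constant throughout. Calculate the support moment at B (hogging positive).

M_B = 168 kN·m

Release continuity at B by inserting a hinge; the redundant is the internal moment M_B. The primary structure is two simply-supported spans AB and BC.
Rotations at B on the released spans (each span's end-slope, ×1/EI):
  span AB: point load 77 at a = 3.92: Pab(L + a)/(6LEI) = 414.1/EI
  span AB: triangular load, peak 16: 7w₀L³/(360EI) = 292.8/EI
  span BC: point load 149 at a = 5.6: Pab(L + b)/(6LEI) = 233.6/EI
  relative rotation θ_0 = (706.9 + 233.6)/EI = 940.6/EI
A unit hogging moment at B produces rotation L₁/(3EI) + L₂/(3EI) = 5.6/EI.
Compatibility: M_B·(L₁+L₂)/(3EI) = θ_0, giving M_B = 168 kN·m (hogging).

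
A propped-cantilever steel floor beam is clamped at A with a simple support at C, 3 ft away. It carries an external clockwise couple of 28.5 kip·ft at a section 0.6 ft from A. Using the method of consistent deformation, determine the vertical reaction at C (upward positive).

R_C = 5.13 kip

Release the roller at C. Primary structure: cantilever fixed at A.
Downward deflection at the released point C due to the loads:
  clockwise couple 28.5 at a = 0.6: M₀a(2L − a)/(2EI) = 46.17/EI
Flexibility coefficient — unit upward force at C: δ_{CC} = L³/(3EI) = 9/EI.
The prop prevents deflection at C: R_C = δ_0/δ_{CC} = 46.17/9 = 5.13 kip.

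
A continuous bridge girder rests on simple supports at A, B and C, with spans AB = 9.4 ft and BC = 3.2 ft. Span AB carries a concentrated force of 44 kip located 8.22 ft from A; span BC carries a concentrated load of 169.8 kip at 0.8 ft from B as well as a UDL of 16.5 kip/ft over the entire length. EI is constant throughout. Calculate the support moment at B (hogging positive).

M_B = 59.75 kip·ft

Take M_B as the redundant. Released structure: two simple spans AB and BC with a hinge at B.
Discontinuity in slope at B on the released structure — sum the simple-span end rotations:
  span AB: point load 44 at a = 8.22: Pab(L + a)/(6LEI) = 133.3/EI
  span BC: point load 169.8 at a = 0.8: Pab(L + b)/(6LEI) = 95.09/EI
  span BC: UDL 16.5: wL³/(24EI) = 22.53/EI
  relative rotation θ_0 = (133.3 + 117.6)/EI = 250.9/EI
A unit hogging moment at B produces rotation L₁/(3EI) + L₂/(3EI) = 4.2/EI.
Slope continuity at B: θ_0 = M_B·4.2/EI, so M_B = 250.9/4.2 = 59.75 kip·ft (hogging).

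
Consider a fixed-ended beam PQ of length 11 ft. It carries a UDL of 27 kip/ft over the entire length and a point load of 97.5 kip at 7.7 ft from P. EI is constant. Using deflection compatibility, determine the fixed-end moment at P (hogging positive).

M_P = 339.8 kip·ft

Take the two fixed-end moments M_P, M_Q as redundants; the released structure is the simple span PQ.
End rotations of the released simple span under the applied load (×1/EI):
  at P: UDL 27: wL³/(24EI) = 1497/EI
  at Q: UDL 27: wL³/(24EI) = 1497/EI
  at P: point load 97.5 at a = 7.7: Pab(L + b)/(6LEI) = 536.8/EI
  at Q: point load 97.5 at a = 7.7: Pab(L + a)/(6LEI) = 702/EI
  θ_P0 = 2034/EI,  θ_Q0 = 2199/EI
Flexibility coefficients: a unit moment at one end gives L/(3EI) there and L/(6EI) at the far end, so f₁₁ = f₂₂ = 3.667/EI and f₁₂ = f₂₁ = 1.833/EI.
Compatibility — zero rotation at each built-in end:
  3.667 M_P + 1.833 M_Q = 2034
  1.833 M_P + 3.667 M_Q = 2199
Solving the pair gives M_P = 339.8 kip·ft and M_Q = 429.9 kip·ft (hogging).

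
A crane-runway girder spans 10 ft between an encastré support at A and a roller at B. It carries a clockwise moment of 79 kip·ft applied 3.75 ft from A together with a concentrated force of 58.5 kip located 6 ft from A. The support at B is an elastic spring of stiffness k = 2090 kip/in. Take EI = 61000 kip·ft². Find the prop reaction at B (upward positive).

R_B = 32.26 kip

Take the reaction at B as the redundant and release it; the primary structure is a cantilever fixed at A.
Primary-structure tip deflection at B by superposition:
  clockwise couple 79 at a = 3.75: M₀a(2L − a)/(2EI) = 2407/EI
  point load 58.5 at a = 6: Pa²(3L − a)/(6EI) = 8424/EI
  δ_0 = 10831/EI
Tip deflection under a unit load at B: L³/(3EI) = 333.3/EI.
With EI = 61000 kip·ft²: δ_0 = 0.17756 ft and δ_{BB} = 0.005464 ft/kip.
Compatibility — the spring shortens by R_B/k under the reaction it provides: δ_0 − R_B·δ_{BB} = R_B/k. With 1/k = 1/(2090×12) ft/kip = 0.00004 ft/kip, R_B = δ_0 / (δ_{BB} + 1/k) = 0.17756 / (0.005464 + 0.00004) = 32.26 kip.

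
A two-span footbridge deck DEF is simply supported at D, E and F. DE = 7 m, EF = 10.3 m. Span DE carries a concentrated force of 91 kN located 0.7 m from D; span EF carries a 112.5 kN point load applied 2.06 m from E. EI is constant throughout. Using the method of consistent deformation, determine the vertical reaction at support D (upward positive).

Take M_E as the redundant. Released structure: two simple spans DE and EF with a hinge at E.
Rotations at E on the released spans (each span's end-slope, ×1/EI):
  span DE: point load 91 at a = 0.7: Pab(L + a)/(6LEI) = 73.57/EI
  span EF: point load 112.5 at a = 2.06: Pab(L + b)/(6LEI) = 572.9/EI
  relative rotation θ_0 = (73.57 + 572.9)/EI = 646.5/EI
A unit hogging moment at E produces rotation L₁/(3EI) + L₂/(3EI) = 5.767/EI.
Slope continuity at E: θ_0 = M_E·5.767/EI, so M_E = 646.5/5.767 = 112.1 kN·m (hogging).
Span DE, ΣM about D with M_E applied at E: R_E^{DE}·7 = 63.7 + 112.1, so R_E^{DE} = 25.11 kN and R_D = 91 − 25.11 = 65.89 kN.

R_D = 65.89 kN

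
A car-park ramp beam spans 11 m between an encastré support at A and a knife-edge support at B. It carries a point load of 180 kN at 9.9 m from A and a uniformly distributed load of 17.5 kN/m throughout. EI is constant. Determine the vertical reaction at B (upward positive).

Release the roller at B. Primary structure: cantilever fixed at A.
Downward deflection at the released point B due to the loads:
  point load 180 at a = 9.9: Pa²(3L − a)/(6EI) = 67921/EI
  UDL 17.5: wL⁴/(8EI) = 32027/EI
  δ_0 = 99948/EI
Tip deflection under a unit load at B: L³/(3EI) = 443.7/EI.
Compatibility at B: δ_0 − R_B·δ_{BB} = 0, so R_B = 99948/443.7 = 225.3 kN.

R_B = 225.3 kN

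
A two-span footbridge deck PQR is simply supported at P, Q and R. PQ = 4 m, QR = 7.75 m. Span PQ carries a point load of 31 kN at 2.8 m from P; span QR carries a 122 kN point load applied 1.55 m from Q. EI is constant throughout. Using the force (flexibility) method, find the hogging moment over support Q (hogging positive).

M_Q = 97.34 kN·m

Take M_Q as the redundant. Released structure: two simple spans PQ and QR with a hinge at Q.
End slopes at the hinge Q, treating each span as simply supported:
  span PQ: point load 31 at a = 2.8: Pab(L + a)/(6LEI) = 29.51/EI
  span QR: point load 122 at a = 1.55: Pab(L + b)/(6LEI) = 351.7/EI
  relative rotation θ_0 = (29.51 + 351.7)/EI = 381.2/EI
A unit hogging moment at Q produces rotation L₁/(3EI) + L₂/(3EI) = 3.917/EI.
Compatibility: M_Q·(L₁+L₂)/(3EI) = θ_0, giving M_Q = 97.34 kN·m (hogging).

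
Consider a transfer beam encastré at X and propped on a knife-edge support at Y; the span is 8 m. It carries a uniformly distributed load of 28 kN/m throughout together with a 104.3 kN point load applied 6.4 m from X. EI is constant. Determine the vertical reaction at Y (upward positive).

R_Y = 157.4 kN

Release the roller at Y. Primary structure: cantilever fixed at X.
Primary-structure tip deflection at Y by superposition:
  UDL 28: wL⁴/(8EI) = 14336/EI
  point load 104.3 at a = 6.4: Pa²(3L − a)/(6EI) = 12532/EI
  δ_0 = 26868/EI
Flexibility coefficient — unit upward force at Y: δ_{YY} = L³/(3EI) = 170.7/EI.
Compatibility at Y: δ_0 − R_Y·δ_{YY} = 0, so R_Y = 26868/170.7 = 157.4 kN.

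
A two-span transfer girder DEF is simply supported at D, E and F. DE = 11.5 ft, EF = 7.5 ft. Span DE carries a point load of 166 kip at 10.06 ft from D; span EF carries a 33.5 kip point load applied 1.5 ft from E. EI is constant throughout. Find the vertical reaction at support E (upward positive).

R_E = 201.3 kip

Insert a hinge at E; M_E is the redundant, and each span becomes simply supported.
Discontinuity in slope at E on the released structure — sum the simple-span end rotations:
  span DE: point load 166 at a = 10.06: Pab(L + a)/(6LEI) = 751.4/EI
  span EF: point load 33.5 at a = 1.5: Pab(L + b)/(6LEI) = 90.45/EI
  relative rotation θ_0 = (751.4 + 90.45)/EI = 841.8/EI
A unit hogging moment at E produces rotation L₁/(3EI) + L₂/(3EI) = 6.333/EI.
Slope continuity at E: θ_0 = M_E·6.333/EI, so M_E = 841.8/6.333 = 132.9 kip·ft (hogging).
Span DE, ΣM about D with M_E applied at E: R_E^{DE}·11.5 = 1670 + 132.9, so R_E^{DE} = 156.8 kip and R_D = 166 − 156.8 = 9.228 kip.
Span EF, ΣM about F: R_E^{EF}·7.5 = 201 + 132.9, so R_E^{EF} = 44.52 kip and R_F = 33.5 − 44.52 = -11.02 kip.
R_E = 156.8 + 44.52 = 201.3 kip.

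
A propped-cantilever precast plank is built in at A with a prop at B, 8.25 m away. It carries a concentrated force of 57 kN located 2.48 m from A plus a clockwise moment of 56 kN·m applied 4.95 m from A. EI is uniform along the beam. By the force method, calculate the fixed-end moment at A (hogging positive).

M_A = 69.45 kN·m

Choose R_B as the redundant. The primary structure is the cantilever fixed at A.
Downward deflection at the released point B due to the loads:
  point load 57 at a = 2.48: Pa²(3L − a)/(6EI) = 1301/EI
  clockwise couple 56 at a = 4.95: M₀a(2L − a)/(2EI) = 1601/EI
  δ_0 = 2902/EI
Flexibility coefficient — unit upward force at B: δ_{BB} = L³/(3EI) = 187.2/EI.
The prop prevents deflection at B: R_B = δ_0/δ_{BB} = 2902/187.2 = 15.5 kN.
Moment equilibrium about A: M_A = Σ(load moments about A) − R_B·L = 197.4 − 15.5×8.25 = 69.45 kN·m.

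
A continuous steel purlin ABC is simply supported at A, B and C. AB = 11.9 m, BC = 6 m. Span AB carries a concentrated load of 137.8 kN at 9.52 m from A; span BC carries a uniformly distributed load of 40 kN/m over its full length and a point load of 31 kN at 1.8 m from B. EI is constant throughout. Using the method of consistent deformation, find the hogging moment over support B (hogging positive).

Release continuity at B by inserting a hinge; the redundant is the internal moment M_B. The primary structure is two simply-supported spans AB and BC.
Rotations at B on the released spans (each span's end-slope, ×1/EI):
  span AB: point load 137.8 at a = 9.52: Pab(L + a)/(6LEI) = 936.7/EI
  span BC: UDL 40: wL³/(24EI) = 360/EI
  span BC: point load 31 at a = 1.8: Pab(L + b)/(6LEI) = 66.4/EI
  relative rotation θ_0 = (936.7 + 426.4)/EI = 1363/EI
A unit hogging moment at B produces rotation L₁/(3EI) + L₂/(3EI) = 5.967/EI.
Slope continuity at B: θ_0 = M_B·5.967/EI, so M_B = 1363/5.967 = 228.4 kN·m (hogging).

M_B = 228.4 kN·m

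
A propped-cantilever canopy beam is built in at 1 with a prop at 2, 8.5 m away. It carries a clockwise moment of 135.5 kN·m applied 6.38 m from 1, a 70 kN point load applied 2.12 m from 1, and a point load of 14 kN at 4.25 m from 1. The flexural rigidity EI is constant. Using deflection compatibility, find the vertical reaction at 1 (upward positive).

Take the reaction at 2 as the redundant and release it; the primary structure is a cantilever fixed at 1.
Free-end deflection of the primary structure under the applied loading (downward +):
  clockwise couple 135.5 at a = 6.38: M₀a(2L − a)/(2EI) = 4590/EI
  point load 70 at a = 2.12: Pa²(3L − a)/(6EI) = 1226/EI
  point load 14 at a = 4.25: Pa²(3L − a)/(6EI) = 895.6/EI
  δ_0 = 6712/EI
Tip deflection under a unit load at 2: L³/(3EI) = 204.7/EI.
The prop prevents deflection at 2: R_2 = δ_0/δ_{22} = 6712/204.7 = 32.79 kN.
Vertical equilibrium: R_1 = ΣP − R_2 = 84 − 32.79 = 51.21 kN.

R_1 = 51.21 kN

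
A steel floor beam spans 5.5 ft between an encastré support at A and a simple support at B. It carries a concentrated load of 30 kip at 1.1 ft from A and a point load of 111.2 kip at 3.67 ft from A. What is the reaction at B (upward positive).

Take the reaction at B as the redundant and release it; the primary structure is a cantilever fixed at A.
Primary-structure tip deflection at B by superposition:
  point load 30 at a = 1.1: Pa²(3L − a)/(6EI) = 93.17/EI
  point load 111.2 at a = 3.67: Pa²(3L − a)/(6EI) = 3203/EI
  δ_0 = 3296/EI
Flexibility coefficient — unit upward force at B: δ_{BB} = L³/(3EI) = 55.46/EI.
Compatibility at B: δ_0 − R_B·δ_{BB} = 0, so R_B = 3296/55.46 = 59.43 kip.

R_B = 59.43 kip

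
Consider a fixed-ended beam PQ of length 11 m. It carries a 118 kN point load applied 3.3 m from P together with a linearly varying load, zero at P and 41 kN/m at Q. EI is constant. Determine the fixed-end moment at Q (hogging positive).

Release both end moments; the primary structure is a simply-supported span PQ with redundants M_P and M_Q.
On the primary (simply-supported) span, the end slopes from the loading are:
  at P: point load 118 at a = 3.3: Pab(L + b)/(6LEI) = 849.5/EI
  at Q: point load 118 at a = 3.3: Pab(L + a)/(6LEI) = 649.6/EI
  at P: triangular load, peak 41: 7w₀L³/(360EI) = 1061/EI
  at Q: triangular load, peak 41: w₀L³/(45EI) = 1213/EI
  θ_P0 = 1911/EI,  θ_Q0 = 1862/EI
Flexibility coefficients: a unit moment at one end gives L/(3EI) there and L/(6EI) at the far end, so f₁₁ = f₂₂ = 3.667/EI and f₁₂ = f₂₁ = 1.833/EI.
Compatibility — zero rotation at each built-in end:
  3.667 M_P + 1.833 M_Q = 1911
  1.833 M_P + 3.667 M_Q = 1862
Solving the pair gives M_P = 356.2 kN·m and M_Q = 329.8 kN·m (hogging).

M_Q = 329.8 kN·m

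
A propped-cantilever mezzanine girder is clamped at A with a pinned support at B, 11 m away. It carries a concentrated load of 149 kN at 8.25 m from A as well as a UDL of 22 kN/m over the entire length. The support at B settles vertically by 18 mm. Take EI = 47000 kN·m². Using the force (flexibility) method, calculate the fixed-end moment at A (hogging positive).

Choose R_B as the redundant. The primary structure is the cantilever fixed at A.
Downward deflection at the released point B due to the loads:
  point load 149 at a = 8.25: Pa²(3L − a)/(6EI) = 41833/EI
  UDL 22: wL⁴/(8EI) = 40263/EI
  δ_0 = 82096/EI
Tip deflection under a unit load at B: L³/(3EI) = 443.7/EI.
With EI = 47000 kN·m²: δ_0 = 1.7467 m and δ_{BB} = 0.00944 m/kN.
Compatibility — the beam at B must follow the support down by 0.018 m: δ_0 − R_B·δ_{BB} = 0.018, so R_B = (1.7467 − 0.018)/0.00944 = 183.1 kN.
Moment equilibrium about A: M_A = Σ(load moments about A) − R_B·L = 2560 − 183.1×11 = 545.8 kN·m.

M_A = 545.8 kN·m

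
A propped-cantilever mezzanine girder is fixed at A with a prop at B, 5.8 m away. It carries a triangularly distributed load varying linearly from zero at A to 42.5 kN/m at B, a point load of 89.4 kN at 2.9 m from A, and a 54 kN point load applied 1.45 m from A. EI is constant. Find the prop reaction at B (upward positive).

R_B = 100.4 kN

Release the roller at B. Primary structure: cantilever fixed at A.
Downward deflection at the released point B due to the loads:
  triangular load, peak 42.5 at the free end: 11w₀L⁴/(120EI) = 4409/EI
  point load 89.4 at a = 2.9: Pa²(3L − a)/(6EI) = 1817/EI
  point load 54 at a = 1.45: Pa²(3L − a)/(6EI) = 301.8/EI
  δ_0 = 6528/EI
Flexibility coefficient — unit upward force at B: δ_{BB} = L³/(3EI) = 65.04/EI.
The prop prevents deflection at B: R_B = δ_0/δ_{BB} = 6528/65.04 = 100.4 kN.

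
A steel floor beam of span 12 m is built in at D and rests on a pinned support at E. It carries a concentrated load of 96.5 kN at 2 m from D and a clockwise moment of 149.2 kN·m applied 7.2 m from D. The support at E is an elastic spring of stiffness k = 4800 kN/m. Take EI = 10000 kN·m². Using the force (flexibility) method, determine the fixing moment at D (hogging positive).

Choose R_E as the redundant. The primary structure is the cantilever fixed at D.
Free-end deflection of the primary structure under the applied loading (downward +):
  point load 96.5 at a = 2: Pa²(3L − a)/(6EI) = 2187/EI
  clockwise couple 149.2 at a = 7.2: M₀a(2L − a)/(2EI) = 9024/EI
  δ_0 = 11211/EI
Flexibility coefficient — unit upward force at E: δ_{EE} = L³/(3EI) = 576/EI.
With EI = 10000 kN·m²: δ_0 = 1.1211 m and δ_{EE} = 0.0576 m/kN.
Compatibility — the spring shortens by R_E/k under the reaction it provides: δ_0 − R_E·δ_{EE} = R_E/k. With 1/k = 0.000208 m/kN, R_E = δ_0 / (δ_{EE} + 1/k) = 1.1211 / (0.0576 + 0.000208) = 19.39 kN.
Moment equilibrium about D: M_D = Σ(load moments about D) − R_E·L = 342.2 − 19.39×12 = 109.5 kN·m.

M_D = 109.5 kN·m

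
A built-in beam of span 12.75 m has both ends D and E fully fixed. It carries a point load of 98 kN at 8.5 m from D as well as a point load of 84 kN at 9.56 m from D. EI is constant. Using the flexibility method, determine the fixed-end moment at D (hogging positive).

Release both end moments; the primary structure is a simply-supported span DE with redundants M_D and M_E.
Simple-span end rotations at D and E under the given loads:
  at D: point load 98 at a = 8.5: Pab(L + b)/(6LEI) = 786.7/EI
  at E: point load 98 at a = 8.5: Pab(L + a)/(6LEI) = 983.4/EI
  at D: point load 84 at a = 9.56: Pab(L + b)/(6LEI) = 533.8/EI
  at E: point load 84 at a = 9.56: Pab(L + a)/(6LEI) = 747.1/EI
  θ_D0 = 1320/EI,  θ_E0 = 1730/EI
Flexibility coefficients: a unit moment at one end gives L/(3EI) there and L/(6EI) at the far end, so f₁₁ = f₂₂ = 4.25/EI and f₁₂ = f₂₁ = 2.125/EI.
Compatibility — zero rotation at each built-in end:
  4.25 M_D + 2.125 M_E = 1320
  2.125 M_D + 4.25 M_E = 1730
Solving the pair gives M_D = 142.8 kN·m and M_E = 335.8 kN·m (hogging).

M_D = 142.8 kN·m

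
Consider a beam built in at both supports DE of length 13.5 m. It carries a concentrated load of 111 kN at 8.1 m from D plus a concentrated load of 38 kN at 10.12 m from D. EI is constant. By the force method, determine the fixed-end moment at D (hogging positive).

Release both end moments; the primary structure is a simply-supported span DE with redundants M_D and M_E.
End rotations of the released simple span under the applied load (×1/EI):
  at D: point load 111 at a = 8.1: Pab(L + b)/(6LEI) = 1133/EI
  at E: point load 111 at a = 8.1: Pab(L + a)/(6LEI) = 1295/EI
  at D: point load 38 at a = 10.12: Pab(L + b)/(6LEI) = 270.9/EI
  at E: point load 38 at a = 10.12: Pab(L + a)/(6LEI) = 379/EI
  θ_D0 = 1404/EI,  θ_E0 = 1674/EI
Flexibility coefficients: a unit moment at one end gives L/(3EI) there and L/(6EI) at the far end, so f₁₁ = f₂₂ = 4.5/EI and f₁₂ = f₂₁ = 2.25/EI.
Compatibility — zero rotation at each built-in end:
  4.5 M_D + 2.25 M_E = 1404
  2.25 M_D + 4.5 M_E = 1674
Solving the pair gives M_D = 168 kN·m and M_E = 288 kN·m (hogging).

M_D = 168 kN·m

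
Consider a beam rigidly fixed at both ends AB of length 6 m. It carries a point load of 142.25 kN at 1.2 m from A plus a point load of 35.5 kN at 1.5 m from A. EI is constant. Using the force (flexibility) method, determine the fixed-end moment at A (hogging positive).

M_A = 139.2 kN·m

Take the two fixed-end moments M_A, M_B as redundants; the released structure is the simple span AB.
On the primary (simply-supported) span, the end slopes from the loading are:
  at A: point load 142.25 at a = 1.2: Pab(L + b)/(6LEI) = 245.8/EI
  at B: point load 142.25 at a = 1.2: Pab(L + a)/(6LEI) = 163.9/EI
  at A: point load 35.5 at a = 1.5: Pab(L + b)/(6LEI) = 69.89/EI
  at B: point load 35.5 at a = 1.5: Pab(L + a)/(6LEI) = 49.92/EI
  θ_A0 = 315.7/EI,  θ_B0 = 213.8/EI
Flexibility coefficients: a unit moment at one end gives L/(3EI) there and L/(6EI) at the far end, so f₁₁ = f₂₂ = 2/EI and f₁₂ = f₂₁ = 1/EI.
Compatibility — zero rotation at each built-in end:
  2 M_A + 1 M_B = 315.7
  1 M_A + 2 M_B = 213.8
Solving the pair gives M_A = 139.2 kN·m and M_B = 37.3 kN·m (hogging).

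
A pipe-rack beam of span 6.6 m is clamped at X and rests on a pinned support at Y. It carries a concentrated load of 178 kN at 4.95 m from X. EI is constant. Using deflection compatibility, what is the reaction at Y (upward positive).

Take the reaction at Y as the redundant and release it; the primary structure is a cantilever fixed at X.
Deflection at Y on the released cantilever, summing each load's contribution:
  point load 178 at a = 4.95: Pa²(3L − a)/(6EI) = 10795/EI
Flexibility coefficient — unit upward force at Y: δ_{YY} = L³/(3EI) = 95.83/EI.
Compatibility at Y: δ_0 − R_Y·δ_{YY} = 0, so R_Y = 10795/95.83 = 112.6 kN.

R_Y = 112.6 kN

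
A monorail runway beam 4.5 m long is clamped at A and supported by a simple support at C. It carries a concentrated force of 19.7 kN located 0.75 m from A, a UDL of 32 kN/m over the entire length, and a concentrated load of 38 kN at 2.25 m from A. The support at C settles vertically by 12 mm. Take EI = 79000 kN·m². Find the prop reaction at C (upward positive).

Choose R_C as the redundant. The primary structure is the cantilever fixed at A.
Free-end deflection of the primary structure under the applied loading (downward +):
  point load 19.7 at a = 0.75: Pa²(3L − a)/(6EI) = 23.55/EI
  UDL 32: wL⁴/(8EI) = 1640/EI
  point load 38 at a = 2.25: Pa²(3L − a)/(6EI) = 360.7/EI
  δ_0 = 2025/EI
Flexibility coefficient — unit upward force at C: δ_{CC} = L³/(3EI) = 30.38/EI.
With EI = 79000 kN·m²: δ_0 = 0.025627 m and δ_{CC} = 0.000384 m/kN.
Compatibility — the beam at C must follow the support down by 0.012 m: δ_0 − R_C·δ_{CC} = 0.012, so R_C = (0.025627 − 0.012)/0.000384 = 35.44 kN.

R_C = 35.44 kN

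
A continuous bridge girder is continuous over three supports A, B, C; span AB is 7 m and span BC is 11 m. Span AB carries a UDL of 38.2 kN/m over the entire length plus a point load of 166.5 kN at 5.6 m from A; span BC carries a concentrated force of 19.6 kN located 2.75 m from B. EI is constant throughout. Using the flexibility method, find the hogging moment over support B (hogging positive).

Take M_B as the redundant. Released structure: two simple spans AB and BC with a hinge at B.
End slopes at the hinge B, treating each span as simply supported:
  span AB: UDL 38.2: wL³/(24EI) = 545.9/EI
  span AB: point load 166.5 at a = 5.6: Pab(L + a)/(6LEI) = 391.6/EI
  span BC: point load 19.6 at a = 2.75: Pab(L + b)/(6LEI) = 129.7/EI
  relative rotation θ_0 = (937.5 + 129.7)/EI = 1067/EI
A unit hogging moment at B produces rotation L₁/(3EI) + L₂/(3EI) = 6/EI.
Compatibility: M_B·(L₁+L₂)/(3EI) = θ_0, giving M_B = 177.9 kN·m (hogging).

M_B = 177.9 kN·m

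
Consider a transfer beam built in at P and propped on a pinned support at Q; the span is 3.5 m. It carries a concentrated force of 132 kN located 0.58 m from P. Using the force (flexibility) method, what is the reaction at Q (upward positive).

R_Q = 5.137 kN

Release the roller at Q. Primary structure: cantilever fixed at P.
Downward deflection at the released point Q due to the loads:
  point load 132 at a = 0.58: Pa²(3L − a)/(6EI) = 73.42/EI
Tip deflection under a unit load at Q: L³/(3EI) = 14.29/EI.
Compatibility at Q: δ_0 − R_Q·δ_{QQ} = 0, so R_Q = 73.42/14.29 = 5.137 kN.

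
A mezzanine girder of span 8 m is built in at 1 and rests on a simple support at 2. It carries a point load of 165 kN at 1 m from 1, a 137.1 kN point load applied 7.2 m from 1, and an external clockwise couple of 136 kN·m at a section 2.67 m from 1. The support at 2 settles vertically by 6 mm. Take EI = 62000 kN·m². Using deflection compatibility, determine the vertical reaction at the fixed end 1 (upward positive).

Take the reaction at 2 as the redundant and release it; the primary structure is a cantilever fixed at 1.
Free-end deflection of the primary structure under the applied loading (downward +):
  point load 165 at a = 1: Pa²(3L − a)/(6EI) = 632.5/EI
  point load 137.1 at a = 7.2: Pa²(3L − a)/(6EI) = 19900/EI
  clockwise couple 136 at a = 2.67: M₀a(2L − a)/(2EI) = 2420/EI
  δ_0 = 22953/EI
Tip deflection under a unit load at 2: L³/(3EI) = 170.7/EI.
With EI = 62000 kN·m²: δ_0 = 0.37021 m and δ_{22} = 0.002753 m/kN.
Compatibility — the beam at 2 must follow the support down by 0.006 m: δ_0 − R_2·δ_{22} = 0.006, so R_2 = (0.37021 − 0.006)/0.002753 = 132.3 kN.
Vertical equilibrium: R_1 = ΣP − R_2 = 302.1 − 132.3 = 169.8 kN.

R_1 = 169.8 kN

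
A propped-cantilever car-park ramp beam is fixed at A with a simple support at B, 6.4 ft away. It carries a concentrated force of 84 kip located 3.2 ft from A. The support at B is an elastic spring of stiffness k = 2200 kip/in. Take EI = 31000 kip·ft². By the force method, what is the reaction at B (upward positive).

Remove the prop at B; the released (primary) structure is a cantilever built in at A.
Primary-structure tip deflection at B by superposition:
  point load 84 at a = 3.2: Pa²(3L − a)/(6EI) = 2294/EI
Flexibility coefficient — unit upward force at B: δ_{BB} = L³/(3EI) = 87.38/EI.
With EI = 31000 kip·ft²: δ_0 = 0.073992 ft and δ_{BB} = 0.002819 ft/kip.
Compatibility — the spring shortens by R_B/k under the reaction it provides: δ_0 − R_B·δ_{BB} = R_B/k. With 1/k = 1/(2200×12) ft/kip = 0.000038 ft/kip, R_B = δ_0 / (δ_{BB} + 1/k) = 0.073992 / (0.002819 + 0.000038) = 25.9 kip.

R_B = 25.9 kip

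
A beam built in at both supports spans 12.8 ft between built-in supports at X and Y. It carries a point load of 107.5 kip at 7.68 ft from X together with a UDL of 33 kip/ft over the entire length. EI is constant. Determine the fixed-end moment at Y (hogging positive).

M_Y = 648.7 kip·ft

Take the two fixed-end moments M_X, M_Y as redundants; the released structure is the simple span XY.
On the primary (simply-supported) span, the end slopes from the loading are:
  at X: point load 107.5 at a = 7.68: Pab(L + b)/(6LEI) = 986.3/EI
  at Y: point load 107.5 at a = 7.68: Pab(L + a)/(6LEI) = 1127/EI
  at X: UDL 33: wL³/(24EI) = 2884/EI
  at Y: UDL 33: wL³/(24EI) = 2884/EI
  θ_X0 = 3870/EI,  θ_Y0 = 4011/EI
Flexibility coefficients: a unit moment at one end gives L/(3EI) there and L/(6EI) at the far end, so f₁₁ = f₂₂ = 4.267/EI and f₁₂ = f₂₁ = 2.133/EI.
Compatibility — zero rotation at each built-in end:
  4.267 M_X + 2.133 M_Y = 3870
  2.133 M_X + 4.267 M_Y = 4011
Solving the pair gives M_X = 582.7 kip·ft and M_Y = 648.7 kip·ft (hogging).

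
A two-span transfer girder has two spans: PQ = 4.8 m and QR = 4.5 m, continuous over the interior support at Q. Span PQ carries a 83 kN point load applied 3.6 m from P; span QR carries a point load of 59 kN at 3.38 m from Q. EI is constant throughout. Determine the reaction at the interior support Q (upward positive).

Release continuity at Q by inserting a hinge; the redundant is the internal moment M_Q. The primary structure is two simply-supported spans PQ and QR.
End slopes at the hinge Q, treating each span as simply supported:
  span PQ: point load 83 at a = 3.6: Pab(L + a)/(6LEI) = 104.6/EI
  span QR: point load 59 at a = 3.38: Pab(L + b)/(6LEI) = 46.49/EI
  relative rotation θ_0 = (104.6 + 46.49)/EI = 151.1/EI
A unit hogging moment at Q produces rotation L₁/(3EI) + L₂/(3EI) = 3.1/EI.
Slope continuity at Q: θ_0 = M_Q·3.1/EI, so M_Q = 151.1/3.1 = 48.73 kN·m (hogging).
Span PQ, ΣM about P with M_Q applied at Q: R_Q^{PQ}·4.8 = 298.8 + 48.73, so R_Q^{PQ} = 72.4 kN and R_P = 83 − 72.4 = 10.6 kN.
Span QR, ΣM about R: R_Q^{QR}·4.5 = 66.08 + 48.73, so R_Q^{QR} = 25.51 kN and R_R = 59 − 25.51 = 33.49 kN.
R_Q = 72.4 + 25.51 = 97.92 kN.

R_Q = 97.92 kN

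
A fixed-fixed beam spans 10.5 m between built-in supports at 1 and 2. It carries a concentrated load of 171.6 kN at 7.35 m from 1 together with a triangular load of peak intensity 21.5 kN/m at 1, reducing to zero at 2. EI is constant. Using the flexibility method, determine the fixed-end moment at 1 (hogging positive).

Release both end moments; the primary structure is a simply-supported span 12 with redundants M_1 and M_2.
End rotations of the released simple span under the applied load (×1/EI):
  at 1: point load 171.6 at a = 7.35: Pab(L + b)/(6LEI) = 860.8/EI
  at 2: point load 171.6 at a = 7.35: Pab(L + a)/(6LEI) = 1126/EI
  at 1: triangular load, peak 21.5: w₀L³/(45EI) = 553.1/EI
  at 2: triangular load, peak 21.5: 7w₀L³/(360EI) = 484/EI
  θ_10 = 1414/EI,  θ_20 = 1610/EI
Flexibility coefficients: a unit moment at one end gives L/(3EI) there and L/(6EI) at the far end, so f₁₁ = f₂₂ = 3.5/EI and f₁₂ = f₂₁ = 1.75/EI.
Compatibility — zero rotation at each built-in end:
  3.5 M_1 + 1.75 M_2 = 1414
  1.75 M_1 + 3.5 M_2 = 1610
Solving the pair gives M_1 = 232 kN·m and M_2 = 343.9 kN·m (hogging).

M_1 = 232 kN·m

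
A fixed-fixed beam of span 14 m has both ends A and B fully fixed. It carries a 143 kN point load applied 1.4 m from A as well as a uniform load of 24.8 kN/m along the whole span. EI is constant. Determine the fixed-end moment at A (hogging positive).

M_A = 567.2 kN·m

Release both end moments; the primary structure is a simply-supported span AB with redundants M_A and M_B.
End rotations of the released simple span under the applied load (×1/EI):
  at A: point load 143 at a = 1.4: Pab(L + b)/(6LEI) = 798.8/EI
  at B: point load 143 at a = 1.4: Pab(L + a)/(6LEI) = 462.5/EI
  at A: UDL 24.8: wL³/(24EI) = 2835/EI
  at B: UDL 24.8: wL³/(24EI) = 2835/EI
  θ_A0 = 3634/EI,  θ_B0 = 3298/EI
Flexibility coefficients: a unit moment at one end gives L/(3EI) there and L/(6EI) at the far end, so f₁₁ = f₂₂ = 4.667/EI and f₁₂ = f₂₁ = 2.333/EI.
Compatibility — zero rotation at each built-in end:
  4.667 M_A + 2.333 M_B = 3634
  2.333 M_A + 4.667 M_B = 3298
Solving the pair gives M_A = 567.2 kN·m and M_B = 423.1 kN·m (hogging).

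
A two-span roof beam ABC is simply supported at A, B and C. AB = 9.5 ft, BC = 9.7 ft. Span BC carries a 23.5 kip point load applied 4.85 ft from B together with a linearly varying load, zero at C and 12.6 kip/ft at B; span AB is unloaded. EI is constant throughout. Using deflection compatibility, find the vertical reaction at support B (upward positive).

R_B = 65.31 kip

Insert a hinge at B; M_B is the redundant, and each span becomes simply supported.
Rotations at B on the released spans (each span's end-slope, ×1/EI):
  span BC: point load 23.5 at a = 4.85: Pab(L + b)/(6LEI) = 138.2/EI
  span BC: triangular load, peak 12.6: w₀L³/(45EI) = 255.5/EI
  relative rotation θ_0 = (0 + 393.7)/EI = 393.7/EI
A unit hogging moment at B produces rotation L₁/(3EI) + L₂/(3EI) = 6.4/EI.
Compatibility: M_B·(L₁+L₂)/(3EI) = θ_0, giving M_B = 61.52 kip·ft (hogging).
Span AB, ΣM about A with M_B applied at B: R_B^{AB}·9.5 = 0 + 61.52, so R_B^{AB} = 6.476 kip and R_A = 0 − 6.476 = -6.476 kip.
Span BC, ΣM about C: R_B^{BC}·9.7 = 509.2 + 61.52, so R_B^{BC} = 58.83 kip and R_C = 84.61 − 58.83 = 25.78 kip.
R_B = 6.476 + 58.83 = 65.31 kip.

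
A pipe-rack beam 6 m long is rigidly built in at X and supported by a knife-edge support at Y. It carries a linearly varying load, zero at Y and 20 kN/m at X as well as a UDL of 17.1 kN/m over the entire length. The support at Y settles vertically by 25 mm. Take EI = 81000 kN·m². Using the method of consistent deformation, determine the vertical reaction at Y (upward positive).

R_Y = 22.35 kN

Take the reaction at Y as the redundant and release it; the primary structure is a cantilever fixed at X.
Deflection at Y on the released cantilever, summing each load's contribution:
  triangular load, peak 20 at the fixed end: w₀L⁴/(30EI) = 864/EI
  UDL 17.1: wL⁴/(8EI) = 2770/EI
  δ_0 = 3634/EI
Tip deflection under a unit load at Y: L³/(3EI) = 72/EI.
With EI = 81000 kN·m²: δ_0 = 0.044867 m and δ_{YY} = 0.000889 m/kN.
Compatibility — the beam at Y must follow the support down by 0.025 m: δ_0 − R_Y·δ_{YY} = 0.025, so R_Y = (0.044867 − 0.025)/0.000889 = 22.35 kN.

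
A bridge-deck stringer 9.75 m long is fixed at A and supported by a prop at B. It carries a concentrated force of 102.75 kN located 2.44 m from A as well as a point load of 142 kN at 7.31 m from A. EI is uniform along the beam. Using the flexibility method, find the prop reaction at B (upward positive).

R_B = 98.66 kN

Take the reaction at B as the redundant and release it; the primary structure is a cantilever fixed at A.
Primary-structure tip deflection at B by superposition:
  point load 102.75 at a = 2.44: Pa²(3L − a)/(6EI) = 2733/EI
  point load 142 at a = 7.31: Pa²(3L − a)/(6EI) = 27747/EI
  δ_0 = 30480/EI
Tip deflection under a unit load at B: L³/(3EI) = 309/EI.
Compatibility at B: δ_0 − R_B·δ_{BB} = 0, so R_B = 30480/309 = 98.66 kN.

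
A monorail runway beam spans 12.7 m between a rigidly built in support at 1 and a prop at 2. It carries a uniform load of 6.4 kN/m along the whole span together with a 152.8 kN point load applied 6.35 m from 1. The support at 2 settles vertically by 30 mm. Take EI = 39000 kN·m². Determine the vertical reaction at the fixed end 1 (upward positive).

Remove the prop at 2; the released (primary) structure is a cantilever built in at 1.
Free-end deflection of the primary structure under the applied loading (downward +):
  UDL 6.4: wL⁴/(8EI) = 20812/EI
  point load 152.8 at a = 6.35: Pa²(3L − a)/(6EI) = 32603/EI
  δ_0 = 53415/EI
Tip deflection under a unit load at 2: L³/(3EI) = 682.8/EI.
With EI = 39000 kN·m²: δ_0 = 1.3696 m and δ_{22} = 0.017508 m/kN.
Compatibility — the beam at 2 must follow the support down by 0.03 m: δ_0 − R_2·δ_{22} = 0.03, so R_2 = (1.3696 − 0.03)/0.017508 = 76.52 kN.
Vertical equilibrium: R_1 = ΣP − R_2 = 234.1 − 76.52 = 157.6 kN.

R_1 = 157.6 kN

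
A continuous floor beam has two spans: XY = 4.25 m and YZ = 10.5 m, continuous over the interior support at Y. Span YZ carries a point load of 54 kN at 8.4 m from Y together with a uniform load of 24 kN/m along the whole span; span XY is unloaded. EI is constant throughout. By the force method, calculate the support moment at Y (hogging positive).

M_Y = 274.2 kN·m

Take M_Y as the redundant. Released structure: two simple spans XY and YZ with a hinge at Y.
Discontinuity in slope at Y on the released structure — sum the simple-span end rotations:
  span YZ: point load 54 at a = 8.4: Pab(L + b)/(6LEI) = 190.5/EI
  span YZ: UDL 24: wL³/(24EI) = 1158/EI
  relative rotation θ_0 = (0 + 1348)/EI = 1348/EI
A unit hogging moment at Y produces rotation L₁/(3EI) + L₂/(3EI) = 4.917/EI.
Slope continuity at Y: θ_0 = M_Y·4.917/EI, so M_Y = 1348/4.917 = 274.2 kN·m (hogging).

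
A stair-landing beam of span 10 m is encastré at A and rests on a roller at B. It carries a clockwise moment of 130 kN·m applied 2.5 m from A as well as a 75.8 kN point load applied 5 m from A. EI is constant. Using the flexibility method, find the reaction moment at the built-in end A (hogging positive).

M_A = 186.8 kN·m

Take the reaction at B as the redundant and release it; the primary structure is a cantilever fixed at A.
Deflection at B on the released cantilever, summing each load's contribution:
  clockwise couple 130 at a = 2.5: M₀a(2L − a)/(2EI) = 2844/EI
  point load 75.8 at a = 5: Pa²(3L − a)/(6EI) = 7896/EI
  δ_0 = 10740/EI
Tip deflection under a unit load at B: L³/(3EI) = 333.3/EI.
Compatibility at B: δ_0 − R_B·δ_{BB} = 0, so R_B = 10740/333.3 = 32.22 kN.
Moment equilibrium about A: M_A = Σ(load moments about A) − R_B·L = 509 − 32.22×10 = 186.8 kN·m.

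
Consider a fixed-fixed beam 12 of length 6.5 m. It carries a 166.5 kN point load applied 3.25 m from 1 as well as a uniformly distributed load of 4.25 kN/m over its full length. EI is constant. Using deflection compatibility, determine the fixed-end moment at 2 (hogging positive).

M_2 = 150.2 kN·m

Release both end moments; the primary structure is a simply-supported span 12 with redundants M_1 and M_2.
On the primary (simply-supported) span, the end slopes from the loading are:
  at 1: point load 166.5 at a = 3.25: Pab(L + b)/(6LEI) = 439.7/EI
  at 2: point load 166.5 at a = 3.25: Pab(L + a)/(6LEI) = 439.7/EI
  at 1: UDL 4.25: wL³/(24EI) = 48.63/EI
  at 2: UDL 4.25: wL³/(24EI) = 48.63/EI
  θ_10 = 488.3/EI,  θ_20 = 488.3/EI
Flexibility coefficients: a unit moment at one end gives L/(3EI) there and L/(6EI) at the far end, so f₁₁ = f₂₂ = 2.167/EI and f₁₂ = f₂₁ = 1.083/EI.
Compatibility — zero rotation at each built-in end:
  2.167 M_1 + 1.083 M_2 = 488.3
  1.083 M_1 + 2.167 M_2 = 488.3
Solving the pair gives M_1 = 150.2 kN·m and M_2 = 150.2 kN·m (hogging).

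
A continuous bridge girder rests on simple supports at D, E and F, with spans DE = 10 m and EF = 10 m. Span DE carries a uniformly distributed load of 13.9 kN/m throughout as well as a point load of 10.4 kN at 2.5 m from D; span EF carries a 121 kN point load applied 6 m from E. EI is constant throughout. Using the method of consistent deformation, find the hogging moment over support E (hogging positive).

M_E = 194.6 kN·m

Release continuity at E by inserting a hinge; the redundant is the internal moment M_E. The primary structure is two simply-supported spans DE and EF.
Rotations at E on the released spans (each span's end-slope, ×1/EI):
  span DE: UDL 13.9: wL³/(24EI) = 579.2/EI
  span DE: point load 10.4 at a = 2.5: Pab(L + a)/(6LEI) = 40.62/EI
  span EF: point load 121 at a = 6: Pab(L + b)/(6LEI) = 677.6/EI
  relative rotation θ_0 = (619.8 + 677.6)/EI = 1297/EI
A unit hogging moment at E produces rotation L₁/(3EI) + L₂/(3EI) = 6.667/EI.
Compatibility: M_E·(L₁+L₂)/(3EI) = θ_0, giving M_E = 194.6 kN·m (hogging).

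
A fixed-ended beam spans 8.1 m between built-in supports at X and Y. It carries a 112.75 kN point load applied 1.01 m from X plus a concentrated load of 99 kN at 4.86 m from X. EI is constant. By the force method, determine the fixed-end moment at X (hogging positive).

M_X = 164.2 kN·m

Take the two fixed-end moments M_X, M_Y as redundants; the released structure is the simple span XY.
Simple-span end rotations at X and Y under the given loads:
  at X: point load 112.75 at a = 1.01: Pab(L + b)/(6LEI) = 252.4/EI
  at Y: point load 112.75 at a = 1.01: Pab(L + a)/(6LEI) = 151.3/EI
  at X: point load 99 at a = 4.86: Pab(L + b)/(6LEI) = 363.7/EI
  at Y: point load 99 at a = 4.86: Pab(L + a)/(6LEI) = 415.7/EI
  θ_X0 = 616.1/EI,  θ_Y0 = 567/EI
Flexibility coefficients: a unit moment at one end gives L/(3EI) there and L/(6EI) at the far end, so f₁₁ = f₂₂ = 2.7/EI and f₁₂ = f₂₁ = 1.35/EI.
Compatibility — zero rotation at each built-in end:
  2.7 M_X + 1.35 M_Y = 616.1
  1.35 M_X + 2.7 M_Y = 567
Solving the pair gives M_X = 164.2 kN·m and M_Y = 127.9 kN·m (hogging).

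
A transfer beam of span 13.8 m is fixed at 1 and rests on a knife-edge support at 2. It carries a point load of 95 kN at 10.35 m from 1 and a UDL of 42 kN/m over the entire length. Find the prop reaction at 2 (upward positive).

R_2 = 277.5 kN

Choose R_2 as the redundant. The primary structure is the cantilever fixed at 1.
Downward deflection at the released point 2 due to the loads:
  point load 95 at a = 10.35: Pa²(3L − a)/(6EI) = 52664/EI
  UDL 42: wL⁴/(8EI) = 190404/EI
  δ_0 = 243068/EI
Flexibility coefficient — unit upward force at 2: δ_{22} = L³/(3EI) = 876/EI.
The prop prevents deflection at 2: R_2 = δ_0/δ_{22} = 243068/876 = 277.5 kN.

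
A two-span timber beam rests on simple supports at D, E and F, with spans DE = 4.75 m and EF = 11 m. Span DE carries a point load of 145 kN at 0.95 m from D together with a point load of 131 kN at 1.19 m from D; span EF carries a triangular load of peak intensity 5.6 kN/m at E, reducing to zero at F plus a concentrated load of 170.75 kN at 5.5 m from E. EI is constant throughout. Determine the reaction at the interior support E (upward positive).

Release continuity at E by inserting a hinge; the redundant is the internal moment M_E. The primary structure is two simply-supported spans DE and EF.
End slopes at the hinge E, treating each span as simply supported:
  span DE: point load 145 at a = 0.95: Pab(L + a)/(6LEI) = 104.7/EI
  span DE: point load 131 at a = 1.19: Pab(L + a)/(6LEI) = 115.7/EI
  span EF: triangular load, peak 5.6: w₀L³/(45EI) = 165.6/EI
  span EF: point load 170.75 at a = 5.5: Pab(L + b)/(6LEI) = 1291/EI
  relative rotation θ_0 = (220.4 + 1457)/EI = 1677/EI
A unit hogging moment at E produces rotation L₁/(3EI) + L₂/(3EI) = 5.25/EI.
Compatibility: M_E·(L₁+L₂)/(3EI) = θ_0, giving M_E = 319.5 kN·m (hogging).
Span DE, ΣM about D with M_E applied at E: R_E^{DE}·4.75 = 293.6 + 319.5, so R_E^{DE} = 129.1 kN and R_D = 276 − 129.1 = 146.9 kN.
Span EF, ΣM about F: R_E^{EF}·11 = 1165 + 319.5, so R_E^{EF} = 135 kN and R_F = 201.6 − 135 = 66.6 kN.
R_E = 129.1 + 135 = 264 kN.

R_E = 264 kN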